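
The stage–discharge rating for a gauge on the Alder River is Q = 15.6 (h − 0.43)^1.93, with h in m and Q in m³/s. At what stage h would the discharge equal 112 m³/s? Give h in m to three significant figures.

3.21 m

h − h₀ = (Q/C)^(1/b) = (112/15.6)^(1/1.93) = 2.777 m
h = 0.43 + 2.777 = 3.207 m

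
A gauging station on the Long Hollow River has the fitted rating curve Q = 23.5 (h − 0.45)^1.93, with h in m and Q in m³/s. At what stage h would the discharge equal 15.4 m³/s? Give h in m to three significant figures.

1.25 m

h − h₀ = (Q/C)^(1/b) = (15.4/23.5)^(1/1.93) = 0.8033 m
h = 0.45 + 0.8033 = 1.253 m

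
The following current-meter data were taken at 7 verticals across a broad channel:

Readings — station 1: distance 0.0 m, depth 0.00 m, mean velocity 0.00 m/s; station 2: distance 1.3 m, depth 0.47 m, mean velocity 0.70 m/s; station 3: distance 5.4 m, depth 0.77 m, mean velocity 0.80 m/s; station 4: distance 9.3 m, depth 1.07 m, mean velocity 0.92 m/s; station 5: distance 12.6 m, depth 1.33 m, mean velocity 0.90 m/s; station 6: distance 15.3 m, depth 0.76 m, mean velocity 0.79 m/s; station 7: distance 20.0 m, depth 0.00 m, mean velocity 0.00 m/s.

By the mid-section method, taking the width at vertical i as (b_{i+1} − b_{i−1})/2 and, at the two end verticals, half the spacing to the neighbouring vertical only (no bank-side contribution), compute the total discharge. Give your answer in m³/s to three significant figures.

12.7 m³/s

w_2 = (5.4 − 0.0)/2 = 2.7 m; q_2 = 0.70 × 0.47 × 2.7 = 0.8883 m³/s
w_3 = (9.3 − 1.3)/2 = 4 m; q_3 = 0.80 × 0.77 × 4 = 2.464 m³/s
w_4 = (12.6 − 5.4)/2 = 3.6 m; q_4 = 0.92 × 1.07 × 3.6 = 3.544 m³/s
w_5 = (15.3 − 9.3)/2 = 3 m; q_5 = 0.90 × 1.33 × 3 = 3.591 m³/s
w_6 = (20.0 − 12.6)/2 = 3.7 m; q_6 = 0.79 × 0.76 × 3.7 = 2.221 m³/s
Stations 1, 7 contribute zero (depth or velocity is 0).
Q = Σ qᵢ = 12.71 m³/s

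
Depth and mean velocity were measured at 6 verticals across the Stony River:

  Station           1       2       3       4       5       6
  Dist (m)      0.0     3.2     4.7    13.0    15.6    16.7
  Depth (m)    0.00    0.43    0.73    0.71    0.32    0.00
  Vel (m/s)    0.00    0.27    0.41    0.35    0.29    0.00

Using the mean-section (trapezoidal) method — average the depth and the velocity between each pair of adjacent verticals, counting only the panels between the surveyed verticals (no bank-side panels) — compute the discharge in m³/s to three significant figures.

3.11 m³/s

Panel 1-2: Δb = 3.2 m, d̄ = (0.00+0.43)/2 = 0.215, v̄ = (0.00+0.27)/2 = 0.135 → q = 3.2×0.215×0.135 = 0.09288 m³/s
Panel 2-3: Δb = 1.5 m, d̄ = (0.43+0.73)/2 = 0.58, v̄ = (0.27+0.41)/2 = 0.34 → q = 1.5×0.58×0.34 = 0.2958 m³/s
Panel 3-4: Δb = 8.3 m, d̄ = (0.73+0.71)/2 = 0.72, v̄ = (0.41+0.35)/2 = 0.38 → q = 8.3×0.72×0.38 = 2.271 m³/s
Panel 4-5: Δb = 2.6 m, d̄ = (0.71+0.32)/2 = 0.515, v̄ = (0.35+0.29)/2 = 0.32 → q = 2.6×0.515×0.32 = 0.4285 m³/s
Panel 5-6: Δb = 1.1 m, d̄ = (0.32+0.00)/2 = 0.16, v̄ = (0.29+0.00)/2 = 0.145 → q = 1.1×0.16×0.145 = 0.02552 m³/s
Q = Σ q = 3.114 m³/s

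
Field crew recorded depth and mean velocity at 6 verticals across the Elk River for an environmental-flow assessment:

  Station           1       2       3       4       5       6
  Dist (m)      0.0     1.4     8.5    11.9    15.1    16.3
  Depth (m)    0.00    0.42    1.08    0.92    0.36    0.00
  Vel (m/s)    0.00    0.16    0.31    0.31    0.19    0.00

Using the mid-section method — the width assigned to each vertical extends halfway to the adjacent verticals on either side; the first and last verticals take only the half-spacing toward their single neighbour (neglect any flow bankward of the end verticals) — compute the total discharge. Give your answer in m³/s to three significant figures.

3.13 m³/s

w_2 = (8.5 − 0.0)/2 = 4.25 m; q_2 = 0.16 × 0.42 × 4.25 = 0.2856 m³/s
w_3 = (11.9 − 1.4)/2 = 5.25 m; q_3 = 0.31 × 1.08 × 5.25 = 1.758 m³/s
w_4 = (15.1 − 8.5)/2 = 3.3 m; q_4 = 0.31 × 0.92 × 3.3 = 0.9412 m³/s
w_5 = (16.3 − 11.9)/2 = 2.2 m; q_5 = 0.19 × 0.36 × 2.2 = 0.1505 m³/s
Stations 1, 6 contribute zero (depth or velocity is 0).
Q = Σ qᵢ = 3.135 m³/s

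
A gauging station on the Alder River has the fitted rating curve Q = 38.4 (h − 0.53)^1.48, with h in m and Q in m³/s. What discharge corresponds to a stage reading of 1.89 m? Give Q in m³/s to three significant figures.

Q = 38.4 × (1.89 − 0.53)^1.48 = 38.4 × 1.36^1.48 = 60.53 m³/s

60.5 m³/s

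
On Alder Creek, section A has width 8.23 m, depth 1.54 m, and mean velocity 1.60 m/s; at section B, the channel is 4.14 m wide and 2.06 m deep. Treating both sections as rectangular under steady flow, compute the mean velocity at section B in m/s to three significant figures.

Q = A₁V₁ = (8.23×1.54) × 1.60 = 20.28 m³/s
A₂ = 4.14 × 2.06 = 8.528 m²
V₂ = Q/A₂ = 20.28/8.528 = 2.378 m/s

2.38 m/s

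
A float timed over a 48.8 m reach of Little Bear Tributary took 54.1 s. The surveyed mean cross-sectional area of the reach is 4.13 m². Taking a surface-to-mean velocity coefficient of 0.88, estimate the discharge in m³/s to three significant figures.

v_surface = L / t̄ = 48.8 / 54.1 = 0.9020 m/s
v_mean = 0.88 × 0.9020 = 0.7938 m/s
Q = A × v_mean = 4.13 × 0.7938 = 3.278 m³/s

3.28 m³/s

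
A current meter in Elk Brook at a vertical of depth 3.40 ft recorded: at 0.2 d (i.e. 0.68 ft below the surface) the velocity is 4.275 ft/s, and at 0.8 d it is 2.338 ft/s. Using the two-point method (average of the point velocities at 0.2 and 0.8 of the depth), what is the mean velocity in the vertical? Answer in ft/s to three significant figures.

3.31 ft/s

v̄ = (4.275 + 2.338) / 2 = 3.307 ft/s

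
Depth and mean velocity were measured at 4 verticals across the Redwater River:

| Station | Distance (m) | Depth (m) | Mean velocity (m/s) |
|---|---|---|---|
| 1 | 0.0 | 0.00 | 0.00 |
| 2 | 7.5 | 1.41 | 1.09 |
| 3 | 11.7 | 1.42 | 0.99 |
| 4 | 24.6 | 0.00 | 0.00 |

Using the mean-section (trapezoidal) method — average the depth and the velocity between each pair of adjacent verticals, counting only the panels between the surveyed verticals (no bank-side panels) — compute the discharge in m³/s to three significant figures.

13.6 m³/s

Panel 1-2: Δb = 7.5 m, d̄ = (0.00+1.41)/2 = 0.705, v̄ = (0.00+1.09)/2 = 0.545 → q = 7.5×0.705×0.545 = 2.882 m³/s
Panel 2-3: Δb = 4.2 m, d̄ = (1.41+1.42)/2 = 1.415, v̄ = (1.09+0.99)/2 = 1.04 → q = 4.2×1.415×1.04 = 6.181 m³/s
Panel 3-4: Δb = 12.9 m, d̄ = (1.42+0.00)/2 = 0.71, v̄ = (0.99+0.00)/2 = 0.495 → q = 12.9×0.71×0.495 = 4.534 m³/s
Q = Σ q = 13.60 m³/s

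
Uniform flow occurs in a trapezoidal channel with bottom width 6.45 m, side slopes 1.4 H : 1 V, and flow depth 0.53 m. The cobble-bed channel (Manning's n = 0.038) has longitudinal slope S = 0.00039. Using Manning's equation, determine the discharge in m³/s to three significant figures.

A = (b + z·y)·y = (6.45 + 1.4×0.53)×0.53 = 3.812 m²
P = b + 2y√(1+z²) = 6.45 + 2×0.53×√(1+1.4²) = 8.274 m
R = A/P = 3.812/8.274 = 0.4607 m
Q = (1/n)·A·R^(2/3)·S^(1/2) = (1/0.038) × 3.812 × 0.4607^(2/3) × 0.00039^(1/2) = 1.182 m³/s

1.18 m³/s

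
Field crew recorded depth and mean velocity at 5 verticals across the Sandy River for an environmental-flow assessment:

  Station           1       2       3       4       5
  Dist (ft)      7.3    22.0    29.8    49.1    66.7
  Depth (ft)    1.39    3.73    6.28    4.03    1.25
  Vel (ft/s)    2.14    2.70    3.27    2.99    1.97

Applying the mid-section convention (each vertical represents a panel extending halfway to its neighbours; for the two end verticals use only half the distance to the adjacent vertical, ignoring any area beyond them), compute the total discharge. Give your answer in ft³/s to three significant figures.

657 ft³/s

w_1 = (22.0 − 7.3)/2 = 7.35 ft; q_1 = 2.14 × 1.39 × 7.35 = 21.86 ft³/s
w_2 = (29.8 − 7.3)/2 = 11.25 ft; q_2 = 2.70 × 3.73 × 11.25 = 113.3 ft³/s
w_3 = (49.1 − 22.0)/2 = 13.55 ft; q_3 = 3.27 × 6.28 × 13.55 = 278.3 ft³/s
w_4 = (66.7 − 29.8)/2 = 18.45 ft; q_4 = 2.99 × 4.03 × 18.45 = 222.3 ft³/s
w_5 = (66.7 − 49.1)/2 = 8.8 ft; q_5 = 1.97 × 1.25 × 8.8 = 21.67 ft³/s
Q = Σ qᵢ = 657.4 ft³/s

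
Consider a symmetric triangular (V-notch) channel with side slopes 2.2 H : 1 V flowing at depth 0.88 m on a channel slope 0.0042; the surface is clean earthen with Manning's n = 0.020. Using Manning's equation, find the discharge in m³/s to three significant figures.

A = z·y² = 2.2×0.88² = 1.704 m²
P = 2y√(1+z²) = 2×0.88×√(1+2.2²) = 4.253 m
R = A/P = 1.704/4.253 = 0.4006 m
Q = (1/n)·A·R^(2/3)·S^(1/2) = (1/0.020) × 1.704 × 0.4006^(2/3) × 0.0042^(1/2) = 3.000 m³/s

3.00 m³/s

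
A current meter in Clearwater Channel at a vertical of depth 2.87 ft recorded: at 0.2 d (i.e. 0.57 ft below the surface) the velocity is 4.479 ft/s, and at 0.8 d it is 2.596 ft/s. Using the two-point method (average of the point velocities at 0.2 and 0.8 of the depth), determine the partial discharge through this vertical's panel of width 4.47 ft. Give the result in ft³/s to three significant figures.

v̄ = (4.479 + 2.596) / 2 = 3.538 ft/s
q = v̄ × d × w = 3.538 × 2.87 × 4.47 = 45.38 ft³/s

45.4 ft³/s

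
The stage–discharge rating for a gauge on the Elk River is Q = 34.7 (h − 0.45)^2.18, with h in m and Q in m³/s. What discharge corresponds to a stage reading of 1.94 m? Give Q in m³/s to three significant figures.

Q = 34.7 × (1.94 − 0.45)^2.18 = 34.7 × 1.49^2.18 = 82.77 m³/s

82.8 m³/s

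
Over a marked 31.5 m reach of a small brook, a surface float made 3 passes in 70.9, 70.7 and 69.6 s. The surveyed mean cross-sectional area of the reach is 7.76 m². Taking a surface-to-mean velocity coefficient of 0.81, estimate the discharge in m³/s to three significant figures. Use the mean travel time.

2.81 m³/s

t̄ = (70.9 + 70.7 + 69.6) / 3 = 70.4 s
v_surface = L / t̄ = 31.5 / 70.4 = 0.4474 m/s
v_mean = 0.81 × 0.4474 = 0.3624 m/s
Q = A × v_mean = 7.76 × 0.3624 = 2.812 m³/s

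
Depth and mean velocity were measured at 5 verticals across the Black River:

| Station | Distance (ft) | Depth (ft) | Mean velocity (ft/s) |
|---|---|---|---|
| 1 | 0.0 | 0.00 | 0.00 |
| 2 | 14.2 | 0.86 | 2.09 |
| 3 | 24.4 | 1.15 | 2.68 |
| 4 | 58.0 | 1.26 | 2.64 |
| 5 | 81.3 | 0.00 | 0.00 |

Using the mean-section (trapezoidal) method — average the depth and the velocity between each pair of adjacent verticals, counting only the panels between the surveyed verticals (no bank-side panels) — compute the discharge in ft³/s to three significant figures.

158 ft³/s

Panel 1-2: Δb = 14.2 ft, d̄ = (0.00+0.86)/2 = 0.43, v̄ = (0.00+2.09)/2 = 1.045 → q = 14.2×0.43×1.045 = 6.381 ft³/s
Panel 2-3: Δb = 10.2 ft, d̄ = (0.86+1.15)/2 = 1.005, v̄ = (2.09+2.68)/2 = 2.385 → q = 10.2×1.005×2.385 = 24.45 ft³/s
Panel 3-4: Δb = 33.6 ft, d̄ = (1.15+1.26)/2 = 1.205, v̄ = (2.68+2.64)/2 = 2.66 → q = 33.6×1.205×2.66 = 107.7 ft³/s
Panel 4-5: Δb = 23.3 ft, d̄ = (1.26+0.00)/2 = 0.63, v̄ = (2.64+0.00)/2 = 1.32 → q = 23.3×0.63×1.32 = 19.38 ft³/s
Q = Σ q = 157.9 ft³/s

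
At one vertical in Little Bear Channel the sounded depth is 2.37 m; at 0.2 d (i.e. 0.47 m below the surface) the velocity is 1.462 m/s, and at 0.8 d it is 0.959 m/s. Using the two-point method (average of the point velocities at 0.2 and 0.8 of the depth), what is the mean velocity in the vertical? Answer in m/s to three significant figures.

1.21 m/s

v̄ = (1.462 + 0.959) / 2 = 1.211 m/s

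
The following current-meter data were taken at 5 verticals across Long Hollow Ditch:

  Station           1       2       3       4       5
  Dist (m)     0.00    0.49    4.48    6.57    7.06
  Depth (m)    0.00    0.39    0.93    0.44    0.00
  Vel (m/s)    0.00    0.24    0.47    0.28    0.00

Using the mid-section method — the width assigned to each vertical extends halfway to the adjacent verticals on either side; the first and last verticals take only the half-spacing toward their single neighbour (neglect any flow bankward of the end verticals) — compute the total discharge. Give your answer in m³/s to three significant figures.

1.70 m³/s

w_2 = (4.48 − 0.00)/2 = 2.24 m; q_2 = 0.24 × 0.39 × 2.24 = 0.2097 m³/s
w_3 = (6.57 − 0.49)/2 = 3.04 m; q_3 = 0.47 × 0.93 × 3.04 = 1.329 m³/s
w_4 = (7.06 − 4.48)/2 = 1.29 m; q_4 = 0.28 × 0.44 × 1.29 = 0.1589 m³/s
Stations 1, 5 contribute zero (depth or velocity is 0).
Q = Σ qᵢ = 1.697 m³/s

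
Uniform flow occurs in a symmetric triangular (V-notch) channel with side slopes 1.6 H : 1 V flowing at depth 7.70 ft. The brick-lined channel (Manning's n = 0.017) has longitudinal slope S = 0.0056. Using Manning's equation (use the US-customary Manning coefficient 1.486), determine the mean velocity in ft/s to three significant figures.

A = z·y² = 1.6×7.70² = 94.86 ft²
P = 2y√(1+z²) = 2×7.70×√(1+1.6²) = 29.06 ft
R = A/P = 94.86/29.06 = 3.265 ft
Q = (1.486/n)·A·R^(2/3)·S^(1/2) = (1.486/0.017) × 94.86 × 3.265^(2/3) × 0.0056^(1/2) = 1366 ft³/s
V = Q/A = 1366/94.86 = 14.40 ft/s

14.4 ft/s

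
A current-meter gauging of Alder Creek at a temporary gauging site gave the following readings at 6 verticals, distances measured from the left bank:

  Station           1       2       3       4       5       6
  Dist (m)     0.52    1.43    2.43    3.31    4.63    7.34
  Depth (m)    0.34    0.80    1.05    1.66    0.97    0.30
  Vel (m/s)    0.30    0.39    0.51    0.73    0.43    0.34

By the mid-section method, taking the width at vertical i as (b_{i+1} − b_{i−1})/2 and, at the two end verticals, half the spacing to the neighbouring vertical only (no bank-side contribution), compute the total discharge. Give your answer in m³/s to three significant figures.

w_1 = (1.43 − 0.52)/2 = 0.455 m; q_1 = 0.30 × 0.34 × 0.455 = 0.04641 m³/s
w_2 = (2.43 − 0.52)/2 = 0.955 m; q_2 = 0.39 × 0.80 × 0.955 = 0.2980 m³/s
w_3 = (3.31 − 1.43)/2 = 0.94 m; q_3 = 0.51 × 1.05 × 0.94 = 0.5034 m³/s
w_4 = (4.63 − 2.43)/2 = 1.1 m; q_4 = 0.73 × 1.66 × 1.1 = 1.333 m³/s
w_5 = (7.34 − 3.31)/2 = 2.015 m; q_5 = 0.43 × 0.97 × 2.015 = 0.8405 m³/s
w_6 = (7.34 − 4.63)/2 = 1.355 m; q_6 = 0.34 × 0.30 × 1.355 = 0.1382 m³/s
Q = Σ qᵢ = 3.159 m³/s

3.16 m³/s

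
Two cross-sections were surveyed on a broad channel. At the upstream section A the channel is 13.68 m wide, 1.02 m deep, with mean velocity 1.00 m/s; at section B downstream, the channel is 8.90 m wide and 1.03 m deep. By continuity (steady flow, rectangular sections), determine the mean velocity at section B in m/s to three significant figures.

Q = A₁V₁ = (13.68×1.02) × 1.00 = 13.95 m³/s
A₂ = 8.90 × 1.03 = 9.167 m²
V₂ = Q/A₂ = 13.95/9.167 = 1.522 m/s

1.52 m/s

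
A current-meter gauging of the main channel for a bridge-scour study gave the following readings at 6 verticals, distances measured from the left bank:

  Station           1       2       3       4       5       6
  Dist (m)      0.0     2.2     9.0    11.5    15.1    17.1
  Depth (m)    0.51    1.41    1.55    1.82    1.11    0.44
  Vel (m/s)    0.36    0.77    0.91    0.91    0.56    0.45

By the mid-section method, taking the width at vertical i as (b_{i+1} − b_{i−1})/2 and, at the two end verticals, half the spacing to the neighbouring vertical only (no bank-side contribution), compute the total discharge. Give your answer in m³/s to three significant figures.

18.6 m³/s

w_1 = (2.2 − 0.0)/2 = 1.1 m; q_1 = 0.36 × 0.51 × 1.1 = 0.2020 m³/s
w_2 = (9.0 − 0.0)/2 = 4.5 m; q_2 = 0.77 × 1.41 × 4.5 = 4.886 m³/s
w_3 = (11.5 − 2.2)/2 = 4.65 m; q_3 = 0.91 × 1.55 × 4.65 = 6.559 m³/s
w_4 = (15.1 − 9.0)/2 = 3.05 m; q_4 = 0.91 × 1.82 × 3.05 = 5.051 m³/s
w_5 = (17.1 − 11.5)/2 = 2.8 m; q_5 = 0.56 × 1.11 × 2.8 = 1.740 m³/s
w_6 = (17.1 − 15.1)/2 = 1 m; q_6 = 0.45 × 0.44 × 1 = 0.1980 m³/s
Q = Σ qᵢ = 18.64 m³/s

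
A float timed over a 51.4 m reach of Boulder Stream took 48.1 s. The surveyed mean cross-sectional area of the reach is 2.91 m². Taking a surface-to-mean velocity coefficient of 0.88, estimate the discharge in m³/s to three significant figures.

v_surface = L / t̄ = 51.4 / 48.1 = 1.069 m/s
v_mean = 0.88 × 1.069 = 0.9404 m/s
Q = A × v_mean = 2.91 × 0.9404 = 2.736 m³/s

2.74 m³/s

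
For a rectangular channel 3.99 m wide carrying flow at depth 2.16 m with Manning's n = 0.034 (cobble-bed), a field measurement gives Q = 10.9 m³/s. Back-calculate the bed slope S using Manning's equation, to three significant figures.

A = b·y = 3.99 × 2.16 = 8.618 m²
P = b + 2y = 3.99 + 2×2.16 = 8.310 m
R = A/P = 8.618/8.310 = 1.037 m
S = (Q·n / (1·A·R^(2/3)))² = (10.9×0.034 / (1×8.618×1.025))² = 0.001761

0.00176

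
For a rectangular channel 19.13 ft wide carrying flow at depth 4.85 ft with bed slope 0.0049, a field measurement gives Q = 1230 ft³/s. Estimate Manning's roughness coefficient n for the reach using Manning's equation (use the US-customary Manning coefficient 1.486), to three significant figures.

0.0171

A = b·y = 19.13 × 4.85 = 92.78 ft²
P = b + 2y = 19.13 + 2×4.85 = 28.83 ft
R = A/P = 92.78/28.83 = 3.218 ft
n = (1.486/Q)·A·R^(2/3)·S^(1/2) = (1.486/1230) × 92.78 × 2.180 × 0.07000 = 0.01710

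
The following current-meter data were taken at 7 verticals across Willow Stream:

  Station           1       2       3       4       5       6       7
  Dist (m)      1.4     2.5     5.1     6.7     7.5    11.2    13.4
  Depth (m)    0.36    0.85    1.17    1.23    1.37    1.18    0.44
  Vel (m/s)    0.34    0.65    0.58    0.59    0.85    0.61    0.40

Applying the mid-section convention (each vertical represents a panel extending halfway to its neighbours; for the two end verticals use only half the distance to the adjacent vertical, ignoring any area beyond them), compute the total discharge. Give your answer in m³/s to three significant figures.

w_1 = (2.5 − 1.4)/2 = 0.55 m; q_1 = 0.34 × 0.36 × 0.55 = 0.06732 m³/s
w_2 = (5.1 − 1.4)/2 = 1.85 m; q_2 = 0.65 × 0.85 × 1.85 = 1.022 m³/s
w_3 = (6.7 − 2.5)/2 = 2.1 m; q_3 = 0.58 × 1.17 × 2.1 = 1.425 m³/s
w_4 = (7.5 − 5.1)/2 = 1.2 m; q_4 = 0.59 × 1.23 × 1.2 = 0.8708 m³/s
w_5 = (11.2 − 6.7)/2 = 2.25 m; q_5 = 0.85 × 1.37 × 2.25 = 2.620 m³/s
w_6 = (13.4 − 7.5)/2 = 2.95 m; q_6 = 0.61 × 1.18 × 2.95 = 2.123 m³/s
w_7 = (13.4 − 11.2)/2 = 1.1 m; q_7 = 0.40 × 0.44 × 1.1 = 0.1936 m³/s
Q = Σ qᵢ = 8.322 m³/s

8.32 m³/s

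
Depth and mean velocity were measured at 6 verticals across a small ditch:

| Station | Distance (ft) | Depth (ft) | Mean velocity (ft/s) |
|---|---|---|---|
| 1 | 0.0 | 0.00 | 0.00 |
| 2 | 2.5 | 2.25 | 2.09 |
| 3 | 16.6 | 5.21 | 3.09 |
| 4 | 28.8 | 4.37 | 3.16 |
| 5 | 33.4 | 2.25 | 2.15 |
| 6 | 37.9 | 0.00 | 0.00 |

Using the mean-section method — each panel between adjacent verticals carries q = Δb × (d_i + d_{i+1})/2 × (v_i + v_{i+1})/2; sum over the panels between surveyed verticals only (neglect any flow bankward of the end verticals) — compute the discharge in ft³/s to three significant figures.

368 ft³/s

Panel 1-2: Δb = 2.5 ft, d̄ = (0.00+2.25)/2 = 1.125, v̄ = (0.00+2.09)/2 = 1.045 → q = 2.5×1.125×1.045 = 2.939 ft³/s
Panel 2-3: Δb = 14.1 ft, d̄ = (2.25+5.21)/2 = 3.73, v̄ = (2.09+3.09)/2 = 2.59 → q = 14.1×3.73×2.59 = 136.2 ft³/s
Panel 3-4: Δb = 12.2 ft, d̄ = (5.21+4.37)/2 = 4.79, v̄ = (3.09+3.16)/2 = 3.125 → q = 12.2×4.79×3.125 = 182.6 ft³/s
Panel 4-5: Δb = 4.6 ft, d̄ = (4.37+2.25)/2 = 3.31, v̄ = (3.16+2.15)/2 = 2.655 → q = 4.6×3.31×2.655 = 40.43 ft³/s
Panel 5-6: Δb = 4.5 ft, d̄ = (2.25+0.00)/2 = 1.125, v̄ = (2.15+0.00)/2 = 1.075 → q = 4.5×1.125×1.075 = 5.442 ft³/s
Q = Σ q = 367.6 ft³/s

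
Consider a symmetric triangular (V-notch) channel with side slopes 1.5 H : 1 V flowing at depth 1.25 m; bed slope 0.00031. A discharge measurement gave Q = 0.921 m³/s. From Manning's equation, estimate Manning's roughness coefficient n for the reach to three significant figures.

A = z·y² = 1.5×1.25² = 2.344 m²
P = 2y√(1+z²) = 2×1.25×√(1+1.5²) = 4.507 m
R = A/P = 2.344/4.507 = 0.5200 m
n = (1/Q)·A·R^(2/3)·S^(1/2) = (1/0.921) × 2.344 × 0.6467 × 0.01761 = 0.02897

0.0290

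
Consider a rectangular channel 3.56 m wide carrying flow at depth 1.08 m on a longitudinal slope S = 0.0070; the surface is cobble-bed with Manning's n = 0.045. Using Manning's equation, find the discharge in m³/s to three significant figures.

5.49 m³/s

A = b·y = 3.56 × 1.08 = 3.845 m²
P = b + 2y = 3.56 + 2×1.08 = 5.720 m
R = A/P = 3.845/5.720 = 0.6722 m
Q = (1/n)·A·R^(2/3)·S^(1/2) = (1/0.045) × 3.845 × 0.6722^(2/3) × 0.0070^(1/2) = 5.485 m³/s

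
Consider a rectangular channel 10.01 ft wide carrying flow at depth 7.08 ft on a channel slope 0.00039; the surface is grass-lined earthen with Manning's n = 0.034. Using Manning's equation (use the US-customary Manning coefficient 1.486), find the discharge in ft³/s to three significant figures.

A = b·y = 10.01 × 7.08 = 70.87 ft²
P = b + 2y = 10.01 + 2×7.08 = 24.17 ft
R = A/P = 70.87/24.17 = 2.932 ft
Q = (1.486/n)·A·R^(2/3)·S^(1/2) = (1.486/0.034) × 70.87 × 2.932^(2/3) × 0.00039^(1/2) = 125.3 ft³/s

125 ft³/s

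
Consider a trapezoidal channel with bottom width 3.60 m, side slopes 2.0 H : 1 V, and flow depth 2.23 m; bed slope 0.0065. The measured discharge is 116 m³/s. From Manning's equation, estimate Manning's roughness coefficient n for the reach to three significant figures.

A = (b + z·y)·y = (3.60 + 2.0×2.23)×2.23 = 17.97 m²
P = b + 2y√(1+z²) = 3.60 + 2×2.23×√(1+2.0²) = 13.57 m
R = A/P = 17.97/13.57 = 1.324 m
n = (1/Q)·A·R^(2/3)·S^(1/2) = (1/116) × 17.97 × 1.206 × 0.08062 = 0.01506

0.0151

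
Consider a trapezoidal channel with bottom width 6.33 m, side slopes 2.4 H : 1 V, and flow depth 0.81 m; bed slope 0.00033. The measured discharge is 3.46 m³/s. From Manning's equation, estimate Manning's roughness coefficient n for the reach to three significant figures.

0.0260

A = (b + z·y)·y = (6.33 + 2.4×0.81)×0.81 = 6.702 m²
P = b + 2y√(1+z²) = 6.33 + 2×0.81×√(1+2.4²) = 10.54 m
R = A/P = 6.702/10.54 = 0.6357 m
n = (1/Q)·A·R^(2/3)·S^(1/2) = (1/3.46) × 6.702 × 0.7394 × 0.01817 = 0.02602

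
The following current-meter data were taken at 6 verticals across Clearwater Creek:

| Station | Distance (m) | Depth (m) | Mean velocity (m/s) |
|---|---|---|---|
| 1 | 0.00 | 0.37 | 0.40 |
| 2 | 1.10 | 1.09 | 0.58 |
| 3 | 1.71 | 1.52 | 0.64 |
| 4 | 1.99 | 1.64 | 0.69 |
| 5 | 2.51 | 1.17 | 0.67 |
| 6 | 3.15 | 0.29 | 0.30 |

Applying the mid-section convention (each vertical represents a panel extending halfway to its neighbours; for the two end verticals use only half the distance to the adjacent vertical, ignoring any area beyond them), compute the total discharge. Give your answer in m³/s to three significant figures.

1.99 m³/s

w_1 = (1.10 − 0.00)/2 = 0.55 m; q_1 = 0.40 × 0.37 × 0.55 = 0.08140 m³/s
w_2 = (1.71 − 0.00)/2 = 0.855 m; q_2 = 0.58 × 1.09 × 0.855 = 0.5405 m³/s
w_3 = (1.99 − 1.10)/2 = 0.445 m; q_3 = 0.64 × 1.52 × 0.445 = 0.4329 m³/s
w_4 = (2.51 − 1.71)/2 = 0.4 m; q_4 = 0.69 × 1.64 × 0.4 = 0.4526 m³/s
w_5 = (3.15 − 1.99)/2 = 0.58 m; q_5 = 0.67 × 1.17 × 0.58 = 0.4547 m³/s
w_6 = (3.15 − 2.51)/2 = 0.32 m; q_6 = 0.30 × 0.29 × 0.32 = 0.02784 m³/s
Q = Σ qᵢ = 1.990 m³/s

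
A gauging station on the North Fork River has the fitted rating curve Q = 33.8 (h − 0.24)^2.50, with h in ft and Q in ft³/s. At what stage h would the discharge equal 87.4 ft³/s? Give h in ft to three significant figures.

h − h₀ = (Q/C)^(1/b) = (87.4/33.8)^(1/2.50) = 1.462 ft
h = 0.24 + 1.462 = 1.702 ft

1.70 ft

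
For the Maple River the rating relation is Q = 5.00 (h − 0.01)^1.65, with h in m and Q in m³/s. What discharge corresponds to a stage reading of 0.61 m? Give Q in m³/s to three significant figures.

2.15 m³/s

Q = 5.00 × (0.61 − 0.01)^1.65 = 5.00 × 0.6^1.65 = 2.152 m³/s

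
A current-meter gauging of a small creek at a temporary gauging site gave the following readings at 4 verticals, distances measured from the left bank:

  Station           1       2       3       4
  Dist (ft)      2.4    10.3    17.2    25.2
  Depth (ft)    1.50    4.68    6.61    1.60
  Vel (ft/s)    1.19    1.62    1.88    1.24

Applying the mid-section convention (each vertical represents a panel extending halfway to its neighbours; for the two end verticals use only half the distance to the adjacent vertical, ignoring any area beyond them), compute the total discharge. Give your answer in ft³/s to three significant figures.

164 ft³/s

w_1 = (10.3 − 2.4)/2 = 3.95 ft; q_1 = 1.19 × 1.50 × 3.95 = 7.051 ft³/s
w_2 = (17.2 − 2.4)/2 = 7.4 ft; q_2 = 1.62 × 4.68 × 7.4 = 56.10 ft³/s
w_3 = (25.2 − 10.3)/2 = 7.45 ft; q_3 = 1.88 × 6.61 × 7.45 = 92.58 ft³/s
w_4 = (25.2 − 17.2)/2 = 4 ft; q_4 = 1.24 × 1.60 × 4 = 7.936 ft³/s
Q = Σ qᵢ = 163.7 ft³/s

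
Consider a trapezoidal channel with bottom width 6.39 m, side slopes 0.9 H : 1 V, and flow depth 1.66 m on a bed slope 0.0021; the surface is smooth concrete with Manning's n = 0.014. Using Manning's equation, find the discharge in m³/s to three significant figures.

A = (b + z·y)·y = (6.39 + 0.9×1.66)×1.66 = 13.09 m²
P = b + 2y√(1+z²) = 6.39 + 2×1.66×√(1+0.9²) = 10.86 m
R = A/P = 13.09/10.86 = 1.205 m
Q = (1/n)·A·R^(2/3)·S^(1/2) = (1/0.014) × 13.09 × 1.205^(2/3) × 0.0021^(1/2) = 48.52 m³/s

48.5 m³/s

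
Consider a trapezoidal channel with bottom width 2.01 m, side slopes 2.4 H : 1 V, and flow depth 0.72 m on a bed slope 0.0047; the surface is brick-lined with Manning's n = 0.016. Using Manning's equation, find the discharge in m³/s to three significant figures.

6.95 m³/s

A = (b + z·y)·y = (2.01 + 2.4×0.72)×0.72 = 2.691 m²
P = b + 2y√(1+z²) = 2.01 + 2×0.72×√(1+2.4²) = 5.754 m
R = A/P = 2.691/5.754 = 0.4677 m
Q = (1/n)·A·R^(2/3)·S^(1/2) = (1/0.016) × 2.691 × 0.4677^(2/3) × 0.0047^(1/2) = 6.949 m³/s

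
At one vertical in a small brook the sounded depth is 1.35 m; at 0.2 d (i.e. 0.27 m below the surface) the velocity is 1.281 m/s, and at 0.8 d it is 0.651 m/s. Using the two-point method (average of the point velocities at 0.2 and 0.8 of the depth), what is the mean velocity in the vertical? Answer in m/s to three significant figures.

v̄ = (1.281 + 0.651) / 2 = 0.9660 m/s

0.966 m/s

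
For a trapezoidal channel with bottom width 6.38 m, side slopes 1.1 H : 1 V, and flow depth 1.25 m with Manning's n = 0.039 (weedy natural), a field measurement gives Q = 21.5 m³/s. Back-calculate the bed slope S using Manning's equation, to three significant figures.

0.00790

A = (b + z·y)·y = (6.38 + 1.1×1.25)×1.25 = 9.694 m²
P = b + 2y√(1+z²) = 6.38 + 2×1.25×√(1+1.1²) = 10.10 m
R = A/P = 9.694/10.10 = 0.9601 m
S = (Q·n / (1·A·R^(2/3)))² = (21.5×0.039 / (1×9.694×0.9732))² = 0.007899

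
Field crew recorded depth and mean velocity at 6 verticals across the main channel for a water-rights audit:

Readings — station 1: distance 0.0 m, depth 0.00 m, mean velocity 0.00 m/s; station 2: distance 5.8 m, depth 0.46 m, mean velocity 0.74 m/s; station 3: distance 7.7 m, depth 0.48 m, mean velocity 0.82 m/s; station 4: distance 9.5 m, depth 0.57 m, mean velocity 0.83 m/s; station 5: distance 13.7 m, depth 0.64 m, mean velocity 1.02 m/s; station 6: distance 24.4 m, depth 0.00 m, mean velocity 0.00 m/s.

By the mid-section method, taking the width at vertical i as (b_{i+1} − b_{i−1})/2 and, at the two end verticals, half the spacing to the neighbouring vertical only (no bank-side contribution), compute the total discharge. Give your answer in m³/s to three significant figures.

8.32 m³/s

w_2 = (7.7 − 0.0)/2 = 3.85 m; q_2 = 0.74 × 0.46 × 3.85 = 1.311 m³/s
w_3 = (9.5 − 5.8)/2 = 1.85 m; q_3 = 0.82 × 0.48 × 1.85 = 0.7282 m³/s
w_4 = (13.7 − 7.7)/2 = 3 m; q_4 = 0.83 × 0.57 × 3 = 1.419 m³/s
w_5 = (24.4 − 9.5)/2 = 7.45 m; q_5 = 1.02 × 0.64 × 7.45 = 4.863 m³/s
Stations 1, 6 contribute zero (depth or velocity is 0).
Q = Σ qᵢ = 8.321 m³/s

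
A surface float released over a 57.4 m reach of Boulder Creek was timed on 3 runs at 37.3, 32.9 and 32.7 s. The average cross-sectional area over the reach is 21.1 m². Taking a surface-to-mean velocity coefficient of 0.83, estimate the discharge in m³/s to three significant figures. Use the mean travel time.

29.3 m³/s

t̄ = (37.3 + 32.9 + 32.7) / 3 = 34.3 s
v_surface = L / t̄ = 57.4 / 34.3 = 1.673 m/s
v_mean = 0.83 × 1.673 = 1.389 m/s
Q = A × v_mean = 21.1 × 1.389 = 29.31 m³/s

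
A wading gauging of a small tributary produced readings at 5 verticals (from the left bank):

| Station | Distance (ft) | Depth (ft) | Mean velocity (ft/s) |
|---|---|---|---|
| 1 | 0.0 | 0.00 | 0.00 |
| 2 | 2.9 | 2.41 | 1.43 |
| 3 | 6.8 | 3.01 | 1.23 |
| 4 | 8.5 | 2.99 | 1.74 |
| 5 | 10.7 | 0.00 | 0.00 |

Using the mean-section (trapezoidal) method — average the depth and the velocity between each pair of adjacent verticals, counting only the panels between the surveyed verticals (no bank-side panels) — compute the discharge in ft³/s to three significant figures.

27.0 ft³/s

Panel 1-2: Δb = 2.9 ft, d̄ = (0.00+2.41)/2 = 1.205, v̄ = (0.00+1.43)/2 = 0.715 → q = 2.9×1.205×0.715 = 2.499 ft³/s
Panel 2-3: Δb = 3.9 ft, d̄ = (2.41+3.01)/2 = 2.71, v̄ = (1.43+1.23)/2 = 1.33 → q = 3.9×2.71×1.33 = 14.06 ft³/s
Panel 3-4: Δb = 1.7 ft, d̄ = (3.01+2.99)/2 = 3, v̄ = (1.23+1.74)/2 = 1.485 → q = 1.7×3×1.485 = 7.574 ft³/s
Panel 4-5: Δb = 2.2 ft, d̄ = (2.99+0.00)/2 = 1.495, v̄ = (1.74+0.00)/2 = 0.87 → q = 2.2×1.495×0.87 = 2.861 ft³/s
Q = Σ q = 26.99 ft³/s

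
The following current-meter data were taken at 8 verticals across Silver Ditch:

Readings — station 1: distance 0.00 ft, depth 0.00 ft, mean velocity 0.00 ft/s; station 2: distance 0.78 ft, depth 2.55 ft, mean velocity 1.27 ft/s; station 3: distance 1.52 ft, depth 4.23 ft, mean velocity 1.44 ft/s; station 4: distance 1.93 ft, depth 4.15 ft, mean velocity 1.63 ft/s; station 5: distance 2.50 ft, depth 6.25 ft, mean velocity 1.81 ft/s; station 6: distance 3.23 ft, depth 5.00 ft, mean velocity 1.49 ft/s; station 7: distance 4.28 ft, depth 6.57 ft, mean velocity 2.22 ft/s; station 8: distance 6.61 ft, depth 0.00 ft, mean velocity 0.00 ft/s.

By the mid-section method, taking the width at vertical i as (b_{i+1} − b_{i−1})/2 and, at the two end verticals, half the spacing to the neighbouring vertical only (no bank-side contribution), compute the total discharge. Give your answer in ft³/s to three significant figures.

47.9 ft³/s

w_2 = (1.52 − 0.00)/2 = 0.76 ft; q_2 = 1.27 × 2.55 × 0.76 = 2.461 ft³/s
w_3 = (1.93 − 0.78)/2 = 0.575 ft; q_3 = 1.44 × 4.23 × 0.575 = 3.502 ft³/s
w_4 = (2.50 − 1.52)/2 = 0.49 ft; q_4 = 1.63 × 4.15 × 0.49 = 3.315 ft³/s
w_5 = (3.23 − 1.93)/2 = 0.65 ft; q_5 = 1.81 × 6.25 × 0.65 = 7.353 ft³/s
w_6 = (4.28 − 2.50)/2 = 0.89 ft; q_6 = 1.49 × 5.00 × 0.89 = 6.631 ft³/s
w_7 = (6.61 − 3.23)/2 = 1.69 ft; q_7 = 2.22 × 6.57 × 1.69 = 24.65 ft³/s
Stations 1, 8 contribute zero (depth or velocity is 0).
Q = Σ qᵢ = 47.91 ft³/s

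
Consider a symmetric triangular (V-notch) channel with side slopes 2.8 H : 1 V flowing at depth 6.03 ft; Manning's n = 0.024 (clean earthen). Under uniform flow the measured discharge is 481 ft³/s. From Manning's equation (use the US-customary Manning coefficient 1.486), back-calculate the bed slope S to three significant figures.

A = z·y² = 2.8×6.03² = 101.8 ft²
P = 2y√(1+z²) = 2×6.03×√(1+2.8²) = 35.86 ft
R = A/P = 101.8/35.86 = 2.839 ft
S = (Q·n / (1.486·A·R^(2/3)))² = (481×0.024 / (1.486×101.8×2.005))² = 0.001448

0.00145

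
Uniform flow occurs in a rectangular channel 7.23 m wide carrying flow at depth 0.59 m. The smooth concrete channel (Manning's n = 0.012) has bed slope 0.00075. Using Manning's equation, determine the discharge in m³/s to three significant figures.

A = b·y = 7.23 × 0.59 = 4.266 m²
P = b + 2y = 7.23 + 2×0.59 = 8.410 m
R = A/P = 4.266/8.410 = 0.5072 m
Q = (1/n)·A·R^(2/3)·S^(1/2) = (1/0.012) × 4.266 × 0.5072^(2/3) × 0.00075^(1/2) = 6.192 m³/s

6.19 m³/s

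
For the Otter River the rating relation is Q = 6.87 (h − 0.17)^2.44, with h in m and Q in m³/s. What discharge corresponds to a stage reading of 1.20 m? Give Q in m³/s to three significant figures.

7.38 m³/s

Q = 6.87 × (1.20 − 0.17)^2.44 = 6.87 × 1.03^2.44 = 7.384 m³/s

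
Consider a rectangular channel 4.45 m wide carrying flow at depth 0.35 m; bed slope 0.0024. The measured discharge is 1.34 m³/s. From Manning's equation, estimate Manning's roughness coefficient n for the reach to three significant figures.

0.0257

A = b·y = 4.45 × 0.35 = 1.558 m²
P = b + 2y = 4.45 + 2×0.35 = 5.150 m
R = A/P = 1.558/5.150 = 0.3024 m
n = (1/Q)·A·R^(2/3)·S^(1/2) = (1/1.34) × 1.558 × 0.4506 × 0.04899 = 0.02566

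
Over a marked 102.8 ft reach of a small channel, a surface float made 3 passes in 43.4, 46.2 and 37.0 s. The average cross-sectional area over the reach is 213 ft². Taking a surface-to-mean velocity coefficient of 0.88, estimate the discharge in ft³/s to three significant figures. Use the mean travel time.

457 ft³/s

t̄ = (43.4 + 46.2 + 37.0) / 3 = 42.2 s
v_surface = L / t̄ = 102.8 / 42.2 = 2.436 ft/s
v_mean = 0.88 × 2.436 = 2.144 ft/s
Q = A × v_mean = 213 × 2.144 = 456.6 ft³/s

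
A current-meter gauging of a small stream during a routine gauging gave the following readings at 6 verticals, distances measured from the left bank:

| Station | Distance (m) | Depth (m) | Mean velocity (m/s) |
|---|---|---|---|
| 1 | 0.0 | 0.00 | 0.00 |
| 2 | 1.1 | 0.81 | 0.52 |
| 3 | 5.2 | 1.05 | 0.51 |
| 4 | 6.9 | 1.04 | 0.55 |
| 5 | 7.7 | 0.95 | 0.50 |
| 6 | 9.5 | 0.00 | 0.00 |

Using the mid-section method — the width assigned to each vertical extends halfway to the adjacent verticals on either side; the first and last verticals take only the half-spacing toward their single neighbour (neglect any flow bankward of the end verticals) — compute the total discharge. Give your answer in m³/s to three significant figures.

3.98 m³/s

w_2 = (5.2 − 0.0)/2 = 2.6 m; q_2 = 0.52 × 0.81 × 2.6 = 1.095 m³/s
w_3 = (6.9 − 1.1)/2 = 2.9 m; q_3 = 0.51 × 1.05 × 2.9 = 1.553 m³/s
w_4 = (7.7 − 5.2)/2 = 1.25 m; q_4 = 0.55 × 1.04 × 1.25 = 0.7150 m³/s
w_5 = (9.5 − 6.9)/2 = 1.3 m; q_5 = 0.50 × 0.95 × 1.3 = 0.6175 m³/s
Stations 1, 6 contribute zero (depth or velocity is 0).
Q = Σ qᵢ = 3.981 m³/s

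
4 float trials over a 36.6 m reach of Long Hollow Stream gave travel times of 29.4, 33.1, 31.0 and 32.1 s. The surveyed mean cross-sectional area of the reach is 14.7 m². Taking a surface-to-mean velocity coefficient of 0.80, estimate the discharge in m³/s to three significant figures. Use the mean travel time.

13.7 m³/s

t̄ = (29.4 + 33.1 + 31.0 + 32.1) / 4 = 31.4 s
v_surface = L / t̄ = 36.6 / 31.4 = 1.166 m/s
v_mean = 0.80 × 1.166 = 0.9325 m/s
Q = A × v_mean = 14.7 × 0.9325 = 13.71 m³/s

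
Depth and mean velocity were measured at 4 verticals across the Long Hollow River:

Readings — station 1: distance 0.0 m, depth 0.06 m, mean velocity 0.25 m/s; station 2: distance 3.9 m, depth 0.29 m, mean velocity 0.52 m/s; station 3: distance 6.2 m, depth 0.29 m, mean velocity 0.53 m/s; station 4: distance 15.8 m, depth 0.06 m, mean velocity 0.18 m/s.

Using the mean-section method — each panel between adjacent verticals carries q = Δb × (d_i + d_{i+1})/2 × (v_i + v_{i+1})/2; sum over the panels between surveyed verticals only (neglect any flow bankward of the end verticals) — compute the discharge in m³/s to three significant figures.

1.21 m³/s

Panel 1-2: Δb = 3.9 m, d̄ = (0.06+0.29)/2 = 0.175, v̄ = (0.25+0.52)/2 = 0.385 → q = 3.9×0.175×0.385 = 0.2628 m³/s
Panel 2-3: Δb = 2.3 m, d̄ = (0.29+0.29)/2 = 0.29, v̄ = (0.52+0.53)/2 = 0.525 → q = 2.3×0.29×0.525 = 0.3502 m³/s
Panel 3-4: Δb = 9.6 m, d̄ = (0.29+0.06)/2 = 0.175, v̄ = (0.53+0.18)/2 = 0.355 → q = 9.6×0.175×0.355 = 0.5964 m³/s
Q = Σ q = 1.209 m³/s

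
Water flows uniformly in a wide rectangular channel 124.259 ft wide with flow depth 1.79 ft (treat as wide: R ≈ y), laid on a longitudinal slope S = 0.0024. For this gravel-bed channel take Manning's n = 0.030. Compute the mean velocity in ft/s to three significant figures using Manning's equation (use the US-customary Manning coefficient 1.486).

3.58 ft/s

A = b·y = 124.259 × 1.79 = 222.4 ft²
Wide channel: R ≈ y = 1.79 ft
Q = (1.486/n)·A·R^(2/3)·S^(1/2) = (1.486/0.030) × 222.4 × 1.790^(2/3) × 0.0024^(1/2) = 795.7 ft³/s
V = Q/A = 795.7/222.4 = 3.577 ft/s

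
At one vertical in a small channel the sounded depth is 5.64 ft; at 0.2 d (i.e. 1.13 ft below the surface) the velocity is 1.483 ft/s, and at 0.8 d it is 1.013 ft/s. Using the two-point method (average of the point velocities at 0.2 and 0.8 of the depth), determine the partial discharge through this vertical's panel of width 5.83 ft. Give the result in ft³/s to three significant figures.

41.0 ft³/s

v̄ = (1.483 + 1.013) / 2 = 1.248 ft/s
q = v̄ × d × w = 1.248 × 5.64 × 5.83 = 41.04 ft³/s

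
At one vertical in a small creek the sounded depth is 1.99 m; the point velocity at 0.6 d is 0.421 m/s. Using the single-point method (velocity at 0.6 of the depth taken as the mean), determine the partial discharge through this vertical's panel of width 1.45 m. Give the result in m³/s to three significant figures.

v̄ = v₀.₆ = 0.421 m/s
q = v̄ × d × w = 0.4210 × 1.99 × 1.45 = 1.215 m³/s

1.21 m³/s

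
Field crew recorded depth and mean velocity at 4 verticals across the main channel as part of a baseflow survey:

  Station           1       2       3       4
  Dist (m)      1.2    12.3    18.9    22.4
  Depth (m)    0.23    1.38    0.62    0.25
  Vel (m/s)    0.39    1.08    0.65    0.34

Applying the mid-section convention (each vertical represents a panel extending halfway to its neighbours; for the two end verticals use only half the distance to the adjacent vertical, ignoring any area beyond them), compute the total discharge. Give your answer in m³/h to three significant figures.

w_1 = (12.3 − 1.2)/2 = 5.55 m; q_1 = 0.39 × 0.23 × 5.55 = 0.4978 m³/s
w_2 = (18.9 − 1.2)/2 = 8.85 m; q_2 = 1.08 × 1.38 × 8.85 = 13.19 m³/s
w_3 = (22.4 − 12.3)/2 = 5.05 m; q_3 = 0.65 × 0.62 × 5.05 = 2.035 m³/s
w_4 = (22.4 − 18.9)/2 = 1.75 m; q_4 = 0.34 × 0.25 × 1.75 = 0.1488 m³/s
Q = Σ qᵢ = 15.87 m³/s
= 15.87 × 3600 = 57140 m³/h

57100 m³/h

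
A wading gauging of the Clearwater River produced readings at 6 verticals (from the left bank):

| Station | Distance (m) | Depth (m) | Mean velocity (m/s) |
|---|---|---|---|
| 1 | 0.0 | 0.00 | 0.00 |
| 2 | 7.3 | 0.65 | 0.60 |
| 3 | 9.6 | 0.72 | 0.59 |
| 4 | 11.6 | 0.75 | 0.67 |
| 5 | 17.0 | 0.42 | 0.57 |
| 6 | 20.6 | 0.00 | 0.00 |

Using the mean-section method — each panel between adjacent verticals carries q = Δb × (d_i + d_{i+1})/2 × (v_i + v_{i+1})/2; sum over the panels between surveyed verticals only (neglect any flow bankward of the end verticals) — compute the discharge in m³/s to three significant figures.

4.75 m³/s

Panel 1-2: Δb = 7.3 m, d̄ = (0.00+0.65)/2 = 0.325, v̄ = (0.00+0.60)/2 = 0.3 → q = 7.3×0.325×0.3 = 0.7118 m³/s
Panel 2-3: Δb = 2.3 m, d̄ = (0.65+0.72)/2 = 0.685, v̄ = (0.60+0.59)/2 = 0.595 → q = 2.3×0.685×0.595 = 0.9374 m³/s
Panel 3-4: Δb = 2 m, d̄ = (0.72+0.75)/2 = 0.735, v̄ = (0.59+0.67)/2 = 0.63 → q = 2×0.735×0.63 = 0.9261 m³/s
Panel 4-5: Δb = 5.4 m, d̄ = (0.75+0.42)/2 = 0.585, v̄ = (0.67+0.57)/2 = 0.62 → q = 5.4×0.585×0.62 = 1.959 m³/s
Panel 5-6: Δb = 3.6 m, d̄ = (0.42+0.00)/2 = 0.21, v̄ = (0.57+0.00)/2 = 0.285 → q = 3.6×0.21×0.285 = 0.2155 m³/s
Q = Σ q = 4.749 m³/s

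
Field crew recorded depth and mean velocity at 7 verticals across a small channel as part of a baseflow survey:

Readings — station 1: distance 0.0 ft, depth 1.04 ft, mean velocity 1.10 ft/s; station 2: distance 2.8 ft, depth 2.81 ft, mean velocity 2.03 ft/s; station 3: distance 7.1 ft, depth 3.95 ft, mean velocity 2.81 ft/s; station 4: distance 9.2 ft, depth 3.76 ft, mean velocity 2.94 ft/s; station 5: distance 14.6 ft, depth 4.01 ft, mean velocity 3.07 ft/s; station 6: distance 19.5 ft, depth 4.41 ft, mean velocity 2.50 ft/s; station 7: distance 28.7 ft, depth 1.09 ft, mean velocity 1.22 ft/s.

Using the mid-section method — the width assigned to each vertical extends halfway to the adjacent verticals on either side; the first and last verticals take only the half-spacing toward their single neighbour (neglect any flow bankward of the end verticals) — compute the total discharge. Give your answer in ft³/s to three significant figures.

w_1 = (2.8 − 0.0)/2 = 1.4 ft; q_1 = 1.10 × 1.04 × 1.4 = 1.602 ft³/s
w_2 = (7.1 − 0.0)/2 = 3.55 ft; q_2 = 2.03 × 2.81 × 3.55 = 20.25 ft³/s
w_3 = (9.2 − 2.8)/2 = 3.2 ft; q_3 = 2.81 × 3.95 × 3.2 = 35.52 ft³/s
w_4 = (14.6 − 7.1)/2 = 3.75 ft; q_4 = 2.94 × 3.76 × 3.75 = 41.45 ft³/s
w_5 = (19.5 − 9.2)/2 = 5.15 ft; q_5 = 3.07 × 4.01 × 5.15 = 63.40 ft³/s
w_6 = (28.7 − 14.6)/2 = 7.05 ft; q_6 = 2.50 × 4.41 × 7.05 = 77.73 ft³/s
w_7 = (28.7 − 19.5)/2 = 4.6 ft; q_7 = 1.22 × 1.09 × 4.6 = 6.117 ft³/s
Q = Σ qᵢ = 246.1 ft³/s

246 ft³/s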